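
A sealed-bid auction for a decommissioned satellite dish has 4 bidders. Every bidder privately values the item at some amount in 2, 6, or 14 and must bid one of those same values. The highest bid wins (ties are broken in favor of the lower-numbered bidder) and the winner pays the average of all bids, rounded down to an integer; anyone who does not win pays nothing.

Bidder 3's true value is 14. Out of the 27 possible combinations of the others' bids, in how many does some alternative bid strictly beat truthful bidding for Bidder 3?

2

Others bid (2, 2, 2): truth gives 9; bid 6 gives 11 > 9. Violating.
Others bid (2, 2, 6): truth gives 8; bid 6 gives 10 > 8. Violating.
Others bid (2, 2, 14): truth gives 6; no alternative beats it.
Others bid (2, 6, 2): truth gives 8; no alternative beats it.
(Checking all 27 profiles: 2 have a profitable deviation, 25 do not.)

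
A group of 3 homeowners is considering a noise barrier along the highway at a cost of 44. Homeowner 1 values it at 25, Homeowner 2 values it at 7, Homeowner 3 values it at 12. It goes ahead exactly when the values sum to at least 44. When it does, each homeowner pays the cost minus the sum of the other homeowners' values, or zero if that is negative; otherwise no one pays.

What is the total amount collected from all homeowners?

44

Total value 44 ≥ cost 44, so it is built.
Homeowner 1: others sum to 19; max(0, 44 - 19) = 25.
Homeowner 2: others sum to 37; max(0, 44 - 37) = 7.
Homeowner 3: others sum to 32; max(0, 44 - 32) = 12.
Total collected = 25 + 7 + 12 = 44.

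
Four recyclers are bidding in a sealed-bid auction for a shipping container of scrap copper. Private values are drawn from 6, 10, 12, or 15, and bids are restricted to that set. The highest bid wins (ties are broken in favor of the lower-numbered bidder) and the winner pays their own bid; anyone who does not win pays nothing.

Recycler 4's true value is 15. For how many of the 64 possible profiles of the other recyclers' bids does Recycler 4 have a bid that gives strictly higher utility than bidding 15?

8

Others bid (6, 6, 6): truth gives 0; bid 10 gives 5 > 0. Violating.
Others bid (6, 6, 10): truth gives 0; bid 12 gives 3 > 0. Violating.
Others bid (6, 10, 6): truth gives 0; bid 12 gives 3 > 0. Violating.
Others bid (6, 10, 10): truth gives 0; bid 12 gives 3 > 0. Violating.
Others bid (6, 6, 12): truth gives 0; no alternative beats it.
Others bid (6, 6, 15): truth gives 0; no alternative beats it.
(Checking all 64 profiles: 8 have a profitable deviation, 56 do not.)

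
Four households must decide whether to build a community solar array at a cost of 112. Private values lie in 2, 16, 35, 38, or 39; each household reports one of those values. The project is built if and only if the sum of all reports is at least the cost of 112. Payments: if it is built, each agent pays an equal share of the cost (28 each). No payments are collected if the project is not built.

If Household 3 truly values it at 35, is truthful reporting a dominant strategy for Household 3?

No

Consider the case where Household 1 reports 2, Household 2 reports 35 and Household 4 reports 38.
Truthful report 35: project not built, utility 0.
Report 38 instead: project built, pays 28, utility 35 - 28 = 7.
Since 7 > 0, reporting 38 is strictly better here, so truthful reporting is not dominant.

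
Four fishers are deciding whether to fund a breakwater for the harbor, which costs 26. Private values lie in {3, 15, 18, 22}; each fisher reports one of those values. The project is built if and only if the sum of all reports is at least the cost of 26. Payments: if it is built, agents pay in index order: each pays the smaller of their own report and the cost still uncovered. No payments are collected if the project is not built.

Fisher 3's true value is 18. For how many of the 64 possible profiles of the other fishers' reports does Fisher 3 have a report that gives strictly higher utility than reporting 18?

17

Others report (3, 3, 15): truth gives 0; report 15 gives 3 > 0. Violating.
Others report (3, 3, 18): truth gives 0; report 3 gives 15 > 0. Violating.
Others report (3, 3, 22): truth gives 0; report 3 gives 15 > 0. Violating.
Others report (3, 15, 15): truth gives 10; report 3 gives 15 > 10. Violating.
Others report (3, 3, 3): truth gives 0; no alternative beats it.
Others report (3, 15, 3): truth gives 10; no alternative beats it.
(Checking all 64 profiles: 17 have a profitable deviation, 47 do not.)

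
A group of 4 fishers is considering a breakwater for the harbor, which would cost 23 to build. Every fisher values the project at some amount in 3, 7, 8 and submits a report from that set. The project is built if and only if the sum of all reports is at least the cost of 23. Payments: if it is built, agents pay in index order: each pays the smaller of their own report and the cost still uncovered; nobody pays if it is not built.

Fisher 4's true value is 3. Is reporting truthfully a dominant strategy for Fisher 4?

Yes

Check each profile of the others' reports and compare truth against every alternative report.
Others report (3, 7, 7): truth gives 0, best alternative gives -3.
Others report (7, 3, 7): truth gives 0, best alternative gives -3.
Others report (7, 7, 3): truth gives 0, best alternative gives -3.
Others report (3, 7, 8): truth gives 0, best alternative gives -2.
Others report (3, 8, 7): truth gives 0, best alternative gives -2.
Others report (7, 3, 8): truth gives 0, best alternative gives -2.
(Remaining 21 profiles checked similarly; truth is weakly best in each.)
In every case the truthful report is at least as good as any alternative, so it is a dominant strategy.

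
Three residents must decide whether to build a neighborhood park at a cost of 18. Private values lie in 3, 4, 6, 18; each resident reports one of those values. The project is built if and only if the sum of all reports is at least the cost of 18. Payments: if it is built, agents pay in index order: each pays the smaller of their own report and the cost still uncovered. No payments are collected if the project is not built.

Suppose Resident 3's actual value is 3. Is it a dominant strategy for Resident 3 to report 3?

Yes

Check each profile of the others' reports and compare truth against every alternative report.
Others report (3, 18): truth gives 3, best alternative gives 3.
Others report (4, 18): truth gives 3, best alternative gives 3.
Others report (6, 18): truth gives 3, best alternative gives 3.
Others report (18, 3): truth gives 3, best alternative gives 3.
Others report (18, 4): truth gives 3, best alternative gives 3.
Others report (18, 6): truth gives 3, best alternative gives 3.
(Remaining 10 profiles checked similarly; truth is weakly best in each.)
In every case the truthful report is at least as good as any alternative, so it is a dominant strategy.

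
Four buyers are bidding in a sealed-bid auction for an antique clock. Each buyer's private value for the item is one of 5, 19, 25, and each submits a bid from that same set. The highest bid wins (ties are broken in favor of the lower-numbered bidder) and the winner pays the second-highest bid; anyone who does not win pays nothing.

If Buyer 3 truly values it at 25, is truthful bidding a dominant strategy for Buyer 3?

Check each profile of the others' bids and compare truth against every alternative bid.
Others bid (5, 19, 5): truth gives 6, best alternative gives 0.
Others bid (5, 19, 19): truth gives 6, best alternative gives 0.
Others bid (19, 5, 5): truth gives 6, best alternative gives 0.
Others bid (19, 5, 19): truth gives 6, best alternative gives 0.
Others bid (19, 19, 5): truth gives 6, best alternative gives 0.
Others bid (19, 19, 19): truth gives 6, best alternative gives 0.
(Remaining 21 profiles checked similarly; truth is weakly best in each.)
In every case the truthful bid is at least as good as any alternative, so it is a dominant strategy.

Yes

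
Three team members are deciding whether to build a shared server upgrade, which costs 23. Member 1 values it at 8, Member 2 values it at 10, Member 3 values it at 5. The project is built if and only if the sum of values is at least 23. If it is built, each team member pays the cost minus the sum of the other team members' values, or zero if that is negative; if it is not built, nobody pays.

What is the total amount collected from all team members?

23

Total value 23 ≥ cost 23, so it is built.
Member 1: others sum to 15; max(0, 23 - 15) = 8.
Member 2: others sum to 13; max(0, 23 - 13) = 10.
Member 3: others sum to 18; max(0, 23 - 18) = 5.
Total collected = 8 + 10 + 5 = 23.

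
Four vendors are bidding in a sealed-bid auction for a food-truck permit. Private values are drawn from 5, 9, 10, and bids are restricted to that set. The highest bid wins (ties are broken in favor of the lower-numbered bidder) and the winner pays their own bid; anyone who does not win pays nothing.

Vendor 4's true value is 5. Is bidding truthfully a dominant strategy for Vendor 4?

Yes

Check each profile of the others' bids and compare truth against every alternative bid.
Others bid (5, 5, 5): truth gives 0, best alternative gives -4.
Others bid (5, 5, 9): truth gives 0, best alternative gives 0.
Others bid (5, 5, 10): truth gives 0, best alternative gives 0.
Others bid (5, 9, 5): truth gives 0, best alternative gives 0.
Others bid (5, 9, 9): truth gives 0, best alternative gives 0.
Others bid (5, 9, 10): truth gives 0, best alternative gives 0.
(Remaining 21 profiles checked similarly; truth is weakly best in each.)
In every case the truthful bid is at least as good as any alternative, so it is a dominant strategy.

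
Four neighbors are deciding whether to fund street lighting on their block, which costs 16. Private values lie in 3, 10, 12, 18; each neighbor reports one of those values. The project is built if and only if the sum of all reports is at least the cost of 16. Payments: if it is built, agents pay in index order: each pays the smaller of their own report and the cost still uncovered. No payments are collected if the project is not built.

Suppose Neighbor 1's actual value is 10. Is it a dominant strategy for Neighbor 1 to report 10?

No

Consider the case where Neighbor 2 reports 3, Neighbor 3 reports 3 and Neighbor 4 reports 10.
Truthful report 10: project built, pays 10, utility 10 - 10 = 0.
Report 3 instead: project built, pays 3, utility 10 - 3 = 7.
Since 7 > 0, reporting 3 is strictly better here, so truthful reporting is not dominant.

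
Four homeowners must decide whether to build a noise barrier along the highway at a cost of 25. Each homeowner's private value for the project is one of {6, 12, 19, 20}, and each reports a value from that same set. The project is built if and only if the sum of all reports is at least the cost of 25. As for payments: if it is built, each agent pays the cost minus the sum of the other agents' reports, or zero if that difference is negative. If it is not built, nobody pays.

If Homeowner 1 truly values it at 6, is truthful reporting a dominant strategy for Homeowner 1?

Yes

Check each profile of the others' reports and compare truth against every alternative report.
Others report (6, 6, 6): truth gives 0, best alternative gives -1.
Others report (6, 6, 19): truth gives 6, best alternative gives 6.
Others report (6, 6, 20): truth gives 6, best alternative gives 6.
Others report (6, 12, 12): truth gives 6, best alternative gives 6.
Others report (6, 12, 19): truth gives 6, best alternative gives 6.
Others report (6, 12, 20): truth gives 6, best alternative gives 6.
(Remaining 58 profiles checked similarly; truth is weakly best in each.)
In every case the truthful report is at least as good as any alternative, so it is a dominant strategy.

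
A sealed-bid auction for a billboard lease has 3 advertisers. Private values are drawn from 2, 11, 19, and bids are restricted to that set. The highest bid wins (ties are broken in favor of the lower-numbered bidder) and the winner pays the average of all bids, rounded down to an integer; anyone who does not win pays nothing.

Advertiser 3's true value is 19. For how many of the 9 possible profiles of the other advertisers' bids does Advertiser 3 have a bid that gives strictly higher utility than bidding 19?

Others bid (2, 2): truth gives 12; bid 11 gives 14 > 12. Violating.
Others bid (2, 11): truth gives 9; no alternative beats it.
Others bid (2, 19): truth gives 0; no alternative beats it.
(Checking all 9 profiles: 1 has a profitable deviation, 8 do not.)

1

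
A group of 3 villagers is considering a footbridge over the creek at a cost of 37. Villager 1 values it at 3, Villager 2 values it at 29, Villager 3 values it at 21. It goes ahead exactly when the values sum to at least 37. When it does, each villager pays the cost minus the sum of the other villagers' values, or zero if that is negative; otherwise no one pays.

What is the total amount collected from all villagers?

Total value 53 ≥ cost 37, so it is built.
Villager 1: others sum to 50; max(0, 37 - 50) = 0.
Villager 2: others sum to 24; max(0, 37 - 24) = 13.
Villager 3: others sum to 32; max(0, 37 - 32) = 5.
Total collected = 0 + 13 + 5 = 18.

18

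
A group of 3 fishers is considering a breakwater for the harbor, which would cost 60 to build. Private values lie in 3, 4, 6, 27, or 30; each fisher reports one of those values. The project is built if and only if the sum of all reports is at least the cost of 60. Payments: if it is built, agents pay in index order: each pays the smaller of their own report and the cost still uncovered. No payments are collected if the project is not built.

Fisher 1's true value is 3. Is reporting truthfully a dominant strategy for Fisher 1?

Check each profile of the others' reports and compare truth against every alternative report.
Others report (27, 30): truth gives 0, best alternative gives -1.
Others report (30, 27): truth gives 0, best alternative gives -1.
Others report (30, 30): truth gives 0, best alternative gives -1.
Others report (3, 3): truth gives 0, best alternative gives 0.
Others report (3, 4): truth gives 0, best alternative gives 0.
Others report (3, 6): truth gives 0, best alternative gives 0.
(Remaining 19 profiles checked similarly; truth is weakly best in each.)
In every case the truthful report is at least as good as any alternative, so it is a dominant strategy.

Yes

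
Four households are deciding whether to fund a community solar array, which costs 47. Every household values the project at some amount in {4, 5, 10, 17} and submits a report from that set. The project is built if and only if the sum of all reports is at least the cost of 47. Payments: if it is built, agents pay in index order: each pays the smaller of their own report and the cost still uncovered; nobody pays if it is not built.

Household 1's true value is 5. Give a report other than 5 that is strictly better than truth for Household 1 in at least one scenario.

Suppose Household 2 reports 10, Household 3 reports 17 and Household 4 reports 17.
Report 5: project built, pays 5, utility 5 - 5 = 0.
Report 4: project built, pays 4, utility 5 - 4 = 1.
So reporting 4 beats truth here (1 > 0).

4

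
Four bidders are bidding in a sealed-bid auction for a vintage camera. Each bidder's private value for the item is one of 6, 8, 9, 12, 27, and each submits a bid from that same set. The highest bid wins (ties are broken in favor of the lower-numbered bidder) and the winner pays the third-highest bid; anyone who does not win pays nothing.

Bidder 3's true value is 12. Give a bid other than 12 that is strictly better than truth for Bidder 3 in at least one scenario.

Suppose Bidder 1 bids 6, Bidder 2 bids 6 and Bidder 4 bids 27.
Bid 12: loses, pays 0, utility 0.
Bid 27: wins, pays 6, utility 12 - 6 = 6.
So bidding 27 beats truth here (6 > 0).

27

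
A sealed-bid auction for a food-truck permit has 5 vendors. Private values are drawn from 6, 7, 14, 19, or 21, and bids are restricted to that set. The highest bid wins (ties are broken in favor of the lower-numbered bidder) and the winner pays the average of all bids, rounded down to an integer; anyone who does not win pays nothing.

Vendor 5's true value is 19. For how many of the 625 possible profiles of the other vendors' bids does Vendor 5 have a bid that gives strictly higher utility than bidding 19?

Others bid (6, 6, 6, 6): truth gives 11; bid 7 gives 13 > 11. Violating.
Others bid (6, 6, 6, 7): truth gives 11; bid 14 gives 12 > 11. Violating.
Others bid (6, 6, 6, 19): truth gives 0; bid 21 gives 8 > 0. Violating.
Others bid (6, 6, 7, 6): truth gives 11; bid 14 gives 12 > 11. Violating.
Others bid (6, 6, 6, 14): truth gives 9; no alternative beats it.
Others bid (6, 6, 6, 21): truth gives 0; no alternative beats it.
(Checking all 625 profiles: 190 have a profitable deviation, 435 do not.)

190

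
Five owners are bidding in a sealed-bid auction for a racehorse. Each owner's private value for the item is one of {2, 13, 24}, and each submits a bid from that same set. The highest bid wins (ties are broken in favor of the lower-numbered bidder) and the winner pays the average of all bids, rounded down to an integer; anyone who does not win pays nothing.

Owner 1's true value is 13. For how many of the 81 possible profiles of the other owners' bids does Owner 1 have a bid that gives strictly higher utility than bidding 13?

5

Others bid (2, 2, 2, 2): truth gives 9; bid 2 gives 11 > 9. Violating.
Others bid (2, 2, 2, 24): truth gives 0; bid 24 gives 3 > 0. Violating.
Others bid (2, 2, 24, 2): truth gives 0; bid 24 gives 3 > 0. Violating.
Others bid (2, 24, 2, 2): truth gives 0; bid 24 gives 3 > 0. Violating.
Others bid (2, 2, 2, 13): truth gives 7; no alternative beats it.
Others bid (2, 2, 13, 2): truth gives 7; no alternative beats it.
(Checking all 81 profiles: 5 have a profitable deviation, 76 do not.)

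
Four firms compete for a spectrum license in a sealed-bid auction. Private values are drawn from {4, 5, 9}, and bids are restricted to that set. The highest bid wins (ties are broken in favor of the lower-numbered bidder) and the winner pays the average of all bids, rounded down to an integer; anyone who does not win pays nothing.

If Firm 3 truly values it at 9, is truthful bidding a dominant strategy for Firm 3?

No

Consider the case where Firm 1 bids 4, Firm 2 bids 4 and Firm 4 bids 4.
Truthful bid 9: wins, pays 5, utility 9 - 5 = 4.
Bid 5 instead: wins, pays 4, utility 9 - 4 = 5.
Since 5 > 4, bidding 5 is strictly better here, so truthful bidding is not dominant.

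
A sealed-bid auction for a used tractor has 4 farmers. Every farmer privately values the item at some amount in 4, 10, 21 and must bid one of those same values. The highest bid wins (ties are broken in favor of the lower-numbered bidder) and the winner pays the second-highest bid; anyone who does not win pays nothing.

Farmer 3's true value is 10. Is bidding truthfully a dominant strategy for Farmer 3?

Check each profile of the others' bids and compare truth against every alternative bid.
Others bid (4, 4, 4): truth gives 6, best alternative gives 6.
Others bid (4, 4, 10): truth gives 0, best alternative gives 0.
Others bid (4, 4, 21): truth gives 0, best alternative gives 0.
Others bid (4, 10, 4): truth gives 0, best alternative gives 0.
Others bid (4, 10, 10): truth gives 0, best alternative gives 0.
Others bid (4, 10, 21): truth gives 0, best alternative gives 0.
(Remaining 21 profiles checked similarly; truth is weakly best in each.)
In every case the truthful bid is at least as good as any alternative, so it is a dominant strategy.

Yes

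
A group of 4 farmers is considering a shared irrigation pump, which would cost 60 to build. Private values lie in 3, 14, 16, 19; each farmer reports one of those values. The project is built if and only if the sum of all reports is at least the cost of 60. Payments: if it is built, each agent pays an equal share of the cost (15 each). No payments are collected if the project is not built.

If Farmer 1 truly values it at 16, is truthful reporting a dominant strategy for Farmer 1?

No

Consider the case where Farmer 2 reports 3, Farmer 3 reports 19 and Farmer 4 reports 19.
Truthful report 16: project not built, utility 0.
Report 19 instead: project built, pays 15, utility 16 - 15 = 1.
Since 1 > 0, reporting 19 is strictly better here, so truthful reporting is not dominant.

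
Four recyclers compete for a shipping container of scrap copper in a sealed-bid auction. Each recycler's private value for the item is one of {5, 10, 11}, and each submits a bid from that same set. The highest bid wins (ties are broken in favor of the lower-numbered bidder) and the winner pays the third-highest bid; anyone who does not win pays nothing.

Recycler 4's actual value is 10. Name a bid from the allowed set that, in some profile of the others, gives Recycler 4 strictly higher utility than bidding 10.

Suppose Recycler 1 bids 5, Recycler 2 bids 5 and Recycler 3 bids 10.
Bid 10: loses, pays 0, utility 0.
Bid 11: wins, pays 5, utility 10 - 5 = 5.
So bidding 11 beats truth here (5 > 0).

11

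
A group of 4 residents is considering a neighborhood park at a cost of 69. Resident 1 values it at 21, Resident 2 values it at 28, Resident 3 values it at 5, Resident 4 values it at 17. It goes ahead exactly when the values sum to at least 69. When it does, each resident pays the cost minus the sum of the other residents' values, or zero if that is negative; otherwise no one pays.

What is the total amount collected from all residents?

63

Total value 71 ≥ cost 69, so it is built.
Resident 1: others sum to 50; max(0, 69 - 50) = 19.
Resident 2: others sum to 43; max(0, 69 - 43) = 26.
Resident 3: others sum to 66; max(0, 69 - 66) = 3.
Resident 4: others sum to 54; max(0, 69 - 54) = 15.
Total collected = 19 + 26 + 3 + 15 = 63.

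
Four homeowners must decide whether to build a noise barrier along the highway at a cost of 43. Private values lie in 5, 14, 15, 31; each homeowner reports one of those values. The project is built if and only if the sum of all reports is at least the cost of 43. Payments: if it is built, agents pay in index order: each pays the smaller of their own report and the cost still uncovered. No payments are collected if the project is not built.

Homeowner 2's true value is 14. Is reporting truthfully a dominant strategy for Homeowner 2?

No

Consider the case where Homeowner 1 reports 5, Homeowner 3 reports 5 and Homeowner 4 reports 31.
Truthful report 14: project built, pays 14, utility 14 - 14 = 0.
Report 5 instead: project built, pays 5, utility 14 - 5 = 9.
Since 9 > 0, reporting 5 is strictly better here, so truthful reporting is not dominant.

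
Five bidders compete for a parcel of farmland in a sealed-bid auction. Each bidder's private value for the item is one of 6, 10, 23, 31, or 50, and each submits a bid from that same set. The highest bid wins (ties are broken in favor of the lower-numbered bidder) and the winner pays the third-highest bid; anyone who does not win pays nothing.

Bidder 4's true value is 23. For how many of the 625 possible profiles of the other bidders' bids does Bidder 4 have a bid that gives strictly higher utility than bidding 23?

Others bid (6, 6, 6, 31): truth gives 0; bid 31 gives 17 > 0. Violating.
Others bid (6, 6, 6, 50): truth gives 0; bid 50 gives 17 > 0. Violating.
Others bid (6, 6, 10, 31): truth gives 0; bid 31 gives 13 > 0. Violating.
Others bid (6, 6, 10, 50): truth gives 0; bid 50 gives 13 > 0. Violating.
Others bid (6, 6, 6, 6): truth gives 17; no alternative beats it.
Others bid (6, 6, 6, 10): truth gives 17; no alternative beats it.
(Checking all 625 profiles: 64 have a profitable deviation, 561 do not.)

64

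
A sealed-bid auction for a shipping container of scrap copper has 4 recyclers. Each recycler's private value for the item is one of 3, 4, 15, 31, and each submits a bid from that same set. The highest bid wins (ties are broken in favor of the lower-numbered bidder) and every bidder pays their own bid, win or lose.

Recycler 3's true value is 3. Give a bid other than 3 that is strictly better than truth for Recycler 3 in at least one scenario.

Suppose Recycler 1 bids 3, Recycler 2 bids 3 and Recycler 4 bids 3.
Bid 3: loses but pays 3, utility -3.
Bid 4: wins, pays 4, utility 3 - 4 = -1.
So bidding 4 beats truth here (-1 > -3).

4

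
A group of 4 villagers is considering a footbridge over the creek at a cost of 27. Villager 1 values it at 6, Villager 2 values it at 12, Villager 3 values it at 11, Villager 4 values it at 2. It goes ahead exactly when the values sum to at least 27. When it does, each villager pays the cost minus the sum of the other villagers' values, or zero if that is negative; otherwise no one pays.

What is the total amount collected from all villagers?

17

Total value 31 ≥ cost 27, so it is built.
Villager 1: others sum to 25; max(0, 27 - 25) = 2.
Villager 2: others sum to 19; max(0, 27 - 19) = 8.
Villager 3: others sum to 20; max(0, 27 - 20) = 7.
Villager 4: others sum to 29; max(0, 27 - 29) = 0.
Total collected = 2 + 8 + 7 + 0 = 17.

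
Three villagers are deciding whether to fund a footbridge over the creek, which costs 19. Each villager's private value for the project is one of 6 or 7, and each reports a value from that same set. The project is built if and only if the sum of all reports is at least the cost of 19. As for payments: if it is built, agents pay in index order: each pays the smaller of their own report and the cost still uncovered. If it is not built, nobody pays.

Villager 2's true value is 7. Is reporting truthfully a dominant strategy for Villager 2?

No

Consider the case where Villager 1 reports 6 and Villager 3 reports 7.
Truthful report 7: project built, pays 7, utility 7 - 7 = 0.
Report 6 instead: project built, pays 6, utility 7 - 6 = 1.
Since 1 > 0, reporting 6 is strictly better here, so truthful reporting is not dominant.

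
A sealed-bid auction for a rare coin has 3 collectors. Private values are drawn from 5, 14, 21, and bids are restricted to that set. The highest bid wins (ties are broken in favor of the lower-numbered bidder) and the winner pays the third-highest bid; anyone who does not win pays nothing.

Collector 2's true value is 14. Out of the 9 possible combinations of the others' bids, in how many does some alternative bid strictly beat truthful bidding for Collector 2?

Others bid (5, 21): truth gives 0; bid 21 gives 9 > 0. Violating.
Others bid (14, 5): truth gives 0; bid 21 gives 9 > 0. Violating.
Others bid (5, 5): truth gives 9; no alternative beats it.
Others bid (5, 14): truth gives 9; no alternative beats it.
(Checking all 9 profiles: 2 have a profitable deviation, 7 do not.)

2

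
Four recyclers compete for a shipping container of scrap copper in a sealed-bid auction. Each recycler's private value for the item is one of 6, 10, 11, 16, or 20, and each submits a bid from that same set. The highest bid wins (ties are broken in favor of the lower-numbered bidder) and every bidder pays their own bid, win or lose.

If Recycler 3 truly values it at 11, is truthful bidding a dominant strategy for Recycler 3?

No

Consider the case where Recycler 1 bids 6, Recycler 2 bids 6 and Recycler 4 bids 6.
Truthful bid 11: wins, pays 11, utility 11 - 11 = 0.
Bid 10 instead: wins, pays 10, utility 11 - 10 = 1.
Since 1 > 0, bidding 10 is strictly better here, so truthful bidding is not dominant.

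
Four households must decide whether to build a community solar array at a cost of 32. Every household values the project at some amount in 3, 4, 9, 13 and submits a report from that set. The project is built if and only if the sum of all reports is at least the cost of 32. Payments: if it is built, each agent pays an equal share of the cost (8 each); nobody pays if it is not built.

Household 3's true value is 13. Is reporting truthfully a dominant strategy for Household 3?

Check each profile of the others' reports and compare truth against every alternative report.
Others report (3, 3, 13): truth gives 5, best alternative gives 0.
Others report (3, 4, 13): truth gives 5, best alternative gives 0.
Others report (3, 9, 9): truth gives 5, best alternative gives 0.
Others report (3, 13, 3): truth gives 5, best alternative gives 0.
Others report (3, 13, 4): truth gives 5, best alternative gives 0.
Others report (4, 3, 13): truth gives 5, best alternative gives 0.
(Remaining 58 profiles checked similarly; truth is weakly best in each.)
In every case the truthful report is at least as good as any alternative, so it is a dominant strategy.

Yes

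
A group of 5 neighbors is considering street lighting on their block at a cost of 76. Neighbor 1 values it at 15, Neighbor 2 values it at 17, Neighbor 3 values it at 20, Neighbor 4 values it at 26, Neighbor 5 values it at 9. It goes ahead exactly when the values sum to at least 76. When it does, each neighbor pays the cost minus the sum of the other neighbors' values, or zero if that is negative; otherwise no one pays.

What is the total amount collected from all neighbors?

Total value 87 ≥ cost 76, so it is built.
Neighbor 1: others sum to 72; max(0, 76 - 72) = 4.
Neighbor 2: others sum to 70; max(0, 76 - 70) = 6.
Neighbor 3: others sum to 67; max(0, 76 - 67) = 9.
Neighbor 4: others sum to 61; max(0, 76 - 61) = 15.
Neighbor 5: others sum to 78; max(0, 76 - 78) = 0.
Total collected = 4 + 6 + 9 + 15 + 0 = 34.

34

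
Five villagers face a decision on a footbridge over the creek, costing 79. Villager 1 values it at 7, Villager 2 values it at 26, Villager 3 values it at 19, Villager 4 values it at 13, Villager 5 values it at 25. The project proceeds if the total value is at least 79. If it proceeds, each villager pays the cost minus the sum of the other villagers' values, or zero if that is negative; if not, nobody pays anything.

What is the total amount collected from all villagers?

39

Total value 90 ≥ cost 79, so it is built.
Villager 1: others sum to 83; max(0, 79 - 83) = 0.
Villager 2: others sum to 64; max(0, 79 - 64) = 15.
Villager 3: others sum to 71; max(0, 79 - 71) = 8.
Villager 4: others sum to 77; max(0, 79 - 77) = 2.
Villager 5: others sum to 65; max(0, 79 - 65) = 14.
Total collected = 0 + 15 + 8 + 2 + 14 = 39.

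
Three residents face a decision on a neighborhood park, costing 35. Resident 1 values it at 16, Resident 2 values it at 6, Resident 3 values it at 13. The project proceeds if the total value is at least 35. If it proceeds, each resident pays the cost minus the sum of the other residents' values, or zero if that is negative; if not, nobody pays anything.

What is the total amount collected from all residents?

Total value 35 ≥ cost 35, so it is built.
Resident 1: others sum to 19; max(0, 35 - 19) = 16.
Resident 2: others sum to 29; max(0, 35 - 29) = 6.
Resident 3: others sum to 22; max(0, 35 - 22) = 13.
Total collected = 16 + 6 + 13 = 35.

35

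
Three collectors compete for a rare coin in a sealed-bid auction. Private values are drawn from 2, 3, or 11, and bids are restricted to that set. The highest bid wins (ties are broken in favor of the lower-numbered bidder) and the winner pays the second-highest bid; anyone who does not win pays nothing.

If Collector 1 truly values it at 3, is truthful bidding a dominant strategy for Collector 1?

Yes

Check each profile of the others' bids and compare truth against every alternative bid.
Others bid (2, 2): truth gives 1, best alternative gives 1.
Others bid (2, 3): truth gives 0, best alternative gives 0.
Others bid (2, 11): truth gives 0, best alternative gives 0.
Others bid (3, 2): truth gives 0, best alternative gives 0.
Others bid (3, 3): truth gives 0, best alternative gives 0.
Others bid (3, 11): truth gives 0, best alternative gives 0.
(Remaining 3 profiles checked similarly; truth is weakly best in each.)
In every case the truthful bid is at least as good as any alternative, so it is a dominant strategy.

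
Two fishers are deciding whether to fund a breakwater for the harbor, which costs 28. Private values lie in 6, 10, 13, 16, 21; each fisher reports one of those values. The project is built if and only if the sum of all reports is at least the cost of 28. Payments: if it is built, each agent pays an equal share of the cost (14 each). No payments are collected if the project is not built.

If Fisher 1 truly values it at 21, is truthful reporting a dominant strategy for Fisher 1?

Check each profile of the others' reports and compare truth against every alternative report.
Others report (10): truth gives 7, best alternative gives 0.
Others report (13): truth gives 7, best alternative gives 7.
Others report (16): truth gives 7, best alternative gives 7.
Others report (21): truth gives 7, best alternative gives 7.
Others report (6): truth gives 0, best alternative gives 0.
In every case the truthful report is at least as good as any alternative, so it is a dominant strategy.

Yes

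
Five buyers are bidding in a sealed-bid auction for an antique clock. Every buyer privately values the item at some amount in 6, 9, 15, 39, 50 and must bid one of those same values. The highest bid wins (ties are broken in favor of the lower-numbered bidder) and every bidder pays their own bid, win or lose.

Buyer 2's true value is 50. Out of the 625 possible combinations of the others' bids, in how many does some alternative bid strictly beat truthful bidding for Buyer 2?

317

Others bid (6, 6, 6, 6): truth gives 0; bid 9 gives 41 > 0. Violating.
Others bid (6, 6, 6, 9): truth gives 0; bid 9 gives 41 > 0. Violating.
Others bid (6, 6, 6, 15): truth gives 0; bid 15 gives 35 > 0. Violating.
Others bid (6, 6, 6, 39): truth gives 0; bid 39 gives 11 > 0. Violating.
Others bid (6, 6, 6, 50): truth gives 0; no alternative beats it.
Others bid (6, 6, 9, 50): truth gives 0; no alternative beats it.
(Checking all 625 profiles: 317 have a profitable deviation, 308 do not.)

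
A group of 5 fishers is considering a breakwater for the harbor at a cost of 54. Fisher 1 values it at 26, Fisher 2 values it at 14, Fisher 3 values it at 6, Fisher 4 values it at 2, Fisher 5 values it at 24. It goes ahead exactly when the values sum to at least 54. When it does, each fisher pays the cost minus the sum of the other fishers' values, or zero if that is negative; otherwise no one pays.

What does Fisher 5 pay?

Total value 72 ≥ cost 54, so the project is built.
The other fishers' values sum to 48.
Cost minus that sum is 54 - 48 = 6.

6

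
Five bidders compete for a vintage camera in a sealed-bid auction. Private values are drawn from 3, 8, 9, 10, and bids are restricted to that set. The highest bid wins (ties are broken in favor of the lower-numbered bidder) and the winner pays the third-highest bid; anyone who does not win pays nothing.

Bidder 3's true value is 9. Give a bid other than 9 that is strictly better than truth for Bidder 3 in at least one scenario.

10

Suppose Bidder 1 bids 3, Bidder 2 bids 3, Bidder 4 bids 3 and Bidder 5 bids 10.
Bid 9: loses, pays 0, utility 0.
Bid 10: wins, pays 3, utility 9 - 3 = 6.
So bidding 10 beats truth here (6 > 0).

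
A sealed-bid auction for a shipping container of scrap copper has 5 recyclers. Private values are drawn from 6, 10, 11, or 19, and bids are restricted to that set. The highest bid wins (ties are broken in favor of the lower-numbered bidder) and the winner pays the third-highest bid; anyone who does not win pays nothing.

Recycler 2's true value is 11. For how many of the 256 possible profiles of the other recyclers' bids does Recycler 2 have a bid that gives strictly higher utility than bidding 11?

Others bid (6, 6, 6, 19): truth gives 0; bid 19 gives 5 > 0. Violating.
Others bid (6, 6, 10, 19): truth gives 0; bid 19 gives 1 > 0. Violating.
Others bid (6, 6, 19, 6): truth gives 0; bid 19 gives 5 > 0. Violating.
Others bid (6, 6, 19, 10): truth gives 0; bid 19 gives 1 > 0. Violating.
Others bid (6, 6, 6, 6): truth gives 5; no alternative beats it.
Others bid (6, 6, 6, 10): truth gives 5; no alternative beats it.
(Checking all 256 profiles: 32 have a profitable deviation, 224 do not.)

32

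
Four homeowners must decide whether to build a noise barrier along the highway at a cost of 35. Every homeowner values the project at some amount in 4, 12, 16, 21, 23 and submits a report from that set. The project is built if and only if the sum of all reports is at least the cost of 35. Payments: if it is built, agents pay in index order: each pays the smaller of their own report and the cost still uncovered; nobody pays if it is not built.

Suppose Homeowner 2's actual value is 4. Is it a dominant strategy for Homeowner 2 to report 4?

Yes

Check each profile of the others' reports and compare truth against every alternative report.
Others report (4, 4, 16): truth gives 0, best alternative gives -8.
Others report (4, 4, 21): truth gives 0, best alternative gives -8.
Others report (4, 4, 23): truth gives 0, best alternative gives -8.
Others report (4, 12, 12): truth gives 0, best alternative gives -8.
Others report (4, 12, 16): truth gives 0, best alternative gives -8.
Others report (4, 12, 21): truth gives 0, best alternative gives -8.
(Remaining 119 profiles checked similarly; truth is weakly best in each.)
In every case the truthful report is at least as good as any alternative, so it is a dominant strategy.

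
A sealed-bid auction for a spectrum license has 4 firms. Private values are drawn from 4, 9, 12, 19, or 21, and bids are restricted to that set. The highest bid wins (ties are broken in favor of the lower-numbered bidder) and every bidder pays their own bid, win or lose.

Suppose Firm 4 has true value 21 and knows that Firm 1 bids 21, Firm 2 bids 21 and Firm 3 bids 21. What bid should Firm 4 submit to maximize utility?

4

Bid 4: loses but pays 4, utility -4.
Bid 9: loses but pays 9, utility -9.
Bid 12: loses but pays 12, utility -12.
Bid 19: loses but pays 19, utility -19.
Bid 21: loses but pays 21, utility -21.
The best choice is 4 with utility -4.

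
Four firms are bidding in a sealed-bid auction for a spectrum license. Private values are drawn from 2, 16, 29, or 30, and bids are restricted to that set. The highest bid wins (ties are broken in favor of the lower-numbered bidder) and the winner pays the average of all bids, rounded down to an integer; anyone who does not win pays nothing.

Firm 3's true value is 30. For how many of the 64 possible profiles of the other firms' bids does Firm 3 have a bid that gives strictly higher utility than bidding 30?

Others bid (2, 2, 2): truth gives 21; bid 16 gives 25 > 21. Violating.
Others bid (2, 2, 16): truth gives 18; bid 16 gives 21 > 18. Violating.
Others bid (2, 16, 16): truth gives 14; bid 29 gives 15 > 14. Violating.
Others bid (16, 2, 16): truth gives 14; bid 29 gives 15 > 14. Violating.
Others bid (2, 2, 29): truth gives 15; no alternative beats it.
Others bid (2, 2, 30): truth gives 14; no alternative beats it.
(Checking all 64 profiles: 5 have a profitable deviation, 59 do not.)

5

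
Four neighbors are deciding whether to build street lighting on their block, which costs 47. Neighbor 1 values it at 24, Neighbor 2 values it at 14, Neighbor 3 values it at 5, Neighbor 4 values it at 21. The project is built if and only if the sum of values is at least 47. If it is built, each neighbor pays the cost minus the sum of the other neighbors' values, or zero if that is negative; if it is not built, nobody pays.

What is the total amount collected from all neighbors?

11

Total value 64 ≥ cost 47, so it is built.
Neighbor 1: others sum to 40; max(0, 47 - 40) = 7.
Neighbor 2: others sum to 50; max(0, 47 - 50) = 0.
Neighbor 3: others sum to 59; max(0, 47 - 59) = 0.
Neighbor 4: others sum to 43; max(0, 47 - 43) = 4.
Total collected = 7 + 0 + 0 + 4 = 11.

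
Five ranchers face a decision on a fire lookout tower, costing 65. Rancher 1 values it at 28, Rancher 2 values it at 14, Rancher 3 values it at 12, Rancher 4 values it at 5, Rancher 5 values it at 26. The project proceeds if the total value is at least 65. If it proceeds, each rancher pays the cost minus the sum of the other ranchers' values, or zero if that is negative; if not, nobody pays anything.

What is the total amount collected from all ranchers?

14

Total value 85 ≥ cost 65, so it is built.
Rancher 1: others sum to 57; max(0, 65 - 57) = 8.
Rancher 2: others sum to 71; max(0, 65 - 71) = 0.
Rancher 3: others sum to 73; max(0, 65 - 73) = 0.
Rancher 4: others sum to 80; max(0, 65 - 80) = 0.
Rancher 5: others sum to 59; max(0, 65 - 59) = 6.
Total collected = 8 + 0 + 0 + 0 + 6 = 14.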